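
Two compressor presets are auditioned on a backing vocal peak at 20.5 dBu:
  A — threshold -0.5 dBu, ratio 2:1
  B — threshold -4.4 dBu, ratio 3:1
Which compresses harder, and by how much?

B, by 6.1 dB

A: overshoot 21 dB → output overshoot 10.5 dB → GR 10.5 dB.
B: overshoot 24.9 dB → output overshoot 8.3 dB → GR 16.6 dB.
Difference: 6.1 dB in favour of B.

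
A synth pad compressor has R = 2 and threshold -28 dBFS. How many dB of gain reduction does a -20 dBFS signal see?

The signal is 8 dB above threshold.
After 2:1 compression the overshoot becomes 8/2 = 4 dB.
GR = overshoot in − overshoot out = 8 − 4 = 4 dB.

4 dB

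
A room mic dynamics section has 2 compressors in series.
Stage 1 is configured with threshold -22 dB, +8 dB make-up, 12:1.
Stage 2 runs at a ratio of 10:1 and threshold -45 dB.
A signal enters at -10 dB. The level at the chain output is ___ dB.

-41.8 dB

Stage 1: overshoot 12 dB → 12/12 = 1 dB → -21 dB; +8 dB make-up → -13 dB.
Stage 2: -13 dB is 32 dB over -45 dB; at 10:1 that becomes 3.2 dB over, giving -41.8 dB.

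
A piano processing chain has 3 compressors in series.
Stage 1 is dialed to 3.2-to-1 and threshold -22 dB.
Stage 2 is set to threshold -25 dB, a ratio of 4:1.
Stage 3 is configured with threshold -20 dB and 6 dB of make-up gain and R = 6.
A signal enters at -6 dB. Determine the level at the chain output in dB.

-17 dB

Stage 1: overshoot 16 dB → 16/3.2 = 5 dB → -17 dB.
Stage 2: 8 dB above -25 dB, reduced 4:1 to 2 dB above → -23 dB.
Stage 3: below threshold (-23 ≤ -20); passes unchanged; make-up brings it to -17 dB.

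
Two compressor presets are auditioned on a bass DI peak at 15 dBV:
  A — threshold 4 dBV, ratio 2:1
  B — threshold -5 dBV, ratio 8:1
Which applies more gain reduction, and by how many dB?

B, by 12 dB

A: GR = 11 − 11/2 = 5.5 dB.
B: GR = 20 − 20/8 = 17.5 dB.
Difference: 12 dB in favour of B.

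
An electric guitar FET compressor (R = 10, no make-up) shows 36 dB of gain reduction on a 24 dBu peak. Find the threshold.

Let T be the threshold. Output overshoot = (input overshoot)/R, so -12 − T = (24 − T)/10.
10·(-12 − T) = 24 − T → 9·T = -120 − 24 = -144.
T = -144/9 = -16 dBu.

-16 dBu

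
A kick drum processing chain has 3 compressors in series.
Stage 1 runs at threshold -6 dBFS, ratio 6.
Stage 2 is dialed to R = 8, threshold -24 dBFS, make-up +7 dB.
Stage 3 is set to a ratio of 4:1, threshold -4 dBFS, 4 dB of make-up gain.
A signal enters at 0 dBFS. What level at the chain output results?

-10.625 dBFS

Stage 1: 0 dBFS is 6 dB over -6 dBFS; at 6:1 that becomes 1 dB over, giving -5 dBFS.
Stage 2: overshoot 19 dB → 19/8 = 2.375 dB → -21.625 dBFS; +7 dB make-up → -14.625 dBFS.
Stage 3: -14.625 dBFS ≤ -4 dBFS, so stage 3 doesn't engage; make-up brings it to -10.625 dBFS.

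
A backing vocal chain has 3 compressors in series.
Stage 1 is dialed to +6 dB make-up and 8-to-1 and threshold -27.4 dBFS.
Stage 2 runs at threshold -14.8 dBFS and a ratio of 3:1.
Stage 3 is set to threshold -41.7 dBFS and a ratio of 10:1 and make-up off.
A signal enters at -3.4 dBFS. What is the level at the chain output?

-39.37 dBFS

Stage 1: overshoot 24 dB → 24/8 = 3 dB → -24.4 dBFS; +6 dB make-up → -18.4 dBFS.
Stage 2: -18.4 dBFS is at or below the -14.8 dBFS threshold — no compression; output -18.4 dBFS.
Stage 3: -18.4 dBFS is 23.3 dB over -41.7 dBFS; at 10:1 that becomes 2.33 dB over, giving -39.37 dBFS.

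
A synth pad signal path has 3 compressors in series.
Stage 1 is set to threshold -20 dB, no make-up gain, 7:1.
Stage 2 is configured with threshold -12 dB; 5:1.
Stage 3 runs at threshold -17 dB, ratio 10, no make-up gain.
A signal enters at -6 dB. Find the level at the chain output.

Stage 1: 14 dB above -20 dB, reduced 7:1 to 2 dB above → -18 dB.
Stage 2: -18 dB is at or below the -12 dB threshold — no compression; output -18 dB.
Stage 3: -18 dB ≤ -17 dB, so stage 3 doesn't engage; output -18 dB.

-18 dB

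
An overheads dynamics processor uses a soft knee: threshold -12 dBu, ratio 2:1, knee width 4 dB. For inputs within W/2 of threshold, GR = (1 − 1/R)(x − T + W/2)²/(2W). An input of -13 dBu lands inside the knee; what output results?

x − T + W/2 = -13 − (-12) + 2 = 1.
GR = (1 − 1/2) × 1² / 8 = 0.5 × 1 / 8 = 0.0625 dB.
Output = -13 − 0.0625 = -13.0625 dBu.

-13.0625 dBu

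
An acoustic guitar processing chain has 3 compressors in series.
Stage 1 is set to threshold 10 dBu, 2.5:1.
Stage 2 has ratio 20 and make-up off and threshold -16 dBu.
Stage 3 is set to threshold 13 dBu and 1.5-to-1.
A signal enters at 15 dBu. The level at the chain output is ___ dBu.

Stage 1: 15 dBu is 5 dB over 10 dBu; at 2.5:1 that becomes 2 dB over, giving 12 dBu.
Stage 2: 12 dBu is 28 dB over -16 dBu; at 20:1 that becomes 1.4 dB over, giving -14.6 dBu.
Stage 3: below threshold (-14.6 ≤ 13); passes unchanged; output -14.6 dBu.

-14.6 dBu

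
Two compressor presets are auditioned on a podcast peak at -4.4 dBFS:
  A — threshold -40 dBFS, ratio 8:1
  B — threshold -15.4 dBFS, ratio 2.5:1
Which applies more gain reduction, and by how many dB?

A, by 24.55 dB

A: overshoot 35.6 dB → output overshoot 4.45 dB → GR 31.15 dB.
B: overshoot 11 dB → output overshoot 4.4 dB → GR 6.6 dB.
A reduces 24.55 dB more.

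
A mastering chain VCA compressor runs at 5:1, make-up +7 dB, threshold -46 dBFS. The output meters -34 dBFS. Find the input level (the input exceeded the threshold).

-21 dBFS

Remove make-up: -34 − 7 = -41 dBFS.
That's 5 dB above the -46 dBFS threshold.
Input overshoot = R × output overshoot = 25 dB → input = -46 + 25 = -21 dBFS.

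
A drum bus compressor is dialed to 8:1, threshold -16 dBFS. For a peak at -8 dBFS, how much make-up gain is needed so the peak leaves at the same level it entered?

7 dB

The peak compresses to -16 + 8/8 = -15 dBFS.
To reach -8 dBFS requires -8 − (-15) = 7 dB of make-up.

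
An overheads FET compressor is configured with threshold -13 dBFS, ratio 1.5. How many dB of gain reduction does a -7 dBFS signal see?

The signal is 6 dB above threshold.
After 1.5:1 compression the overshoot becomes 6/1.5 = 4 dB.
So the signal is attenuated by 6 − 4 = 2 dB.

2 dB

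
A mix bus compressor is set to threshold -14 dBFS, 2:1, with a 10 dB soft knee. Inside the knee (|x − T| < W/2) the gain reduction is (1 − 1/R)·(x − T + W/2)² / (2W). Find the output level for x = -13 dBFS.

x − T + W/2 = -13 − (-14) + 5 = 6.
GR = (1 − 1/2) × 6² / 20 = 0.5 × 36 / 20 = 0.9 dB.
Output = -13 − 0.9 = -13.9 dBFS.

-13.9 dBFS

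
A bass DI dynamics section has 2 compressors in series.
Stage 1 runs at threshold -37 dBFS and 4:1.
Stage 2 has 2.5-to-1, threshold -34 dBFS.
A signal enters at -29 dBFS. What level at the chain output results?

-35 dBFS

Stage 1: overshoot 8 dB → 8/4 = 2 dB → -35 dBFS.
Stage 2: below threshold (-35 ≤ -34); passes unchanged; output -35 dBFS.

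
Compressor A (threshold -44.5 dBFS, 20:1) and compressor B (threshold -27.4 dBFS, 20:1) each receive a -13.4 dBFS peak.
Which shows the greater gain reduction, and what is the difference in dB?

A: overshoot 31.1 dB → output overshoot 1.555 dB → GR 29.545 dB.
B: overshoot 14 dB → output overshoot 0.7 dB → GR 13.3 dB.
Difference: 16.245 dB in favour of A.

A, by 16.245 dB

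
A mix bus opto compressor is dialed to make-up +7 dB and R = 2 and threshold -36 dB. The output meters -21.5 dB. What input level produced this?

-21 dB

Before make-up, the level was -21.5 − 7 = -28.5 dB.
Post-compression overshoot = -28.5 − (-36) = 7.5 dB.
Before 2:1 compression the overshoot was 7.5 × 2 = 15 dB, so input = -36 + 15 = -21 dB.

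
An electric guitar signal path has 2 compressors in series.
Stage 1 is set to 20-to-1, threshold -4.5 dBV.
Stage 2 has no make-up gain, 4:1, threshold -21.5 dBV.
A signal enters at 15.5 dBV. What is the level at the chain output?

-17 dBV

Stage 1: 20 dB above -4.5 dBV, reduced 20:1 to 1 dB above → -3.5 dBV.
Stage 2: 18 dB above -21.5 dBV, reduced 4:1 to 4.5 dB above → -17 dBV.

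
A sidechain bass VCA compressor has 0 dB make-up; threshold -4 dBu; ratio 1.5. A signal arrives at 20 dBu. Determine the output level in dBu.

20 dBu sits 24 dB over threshold.
1.5:1 compression reduces that to 24/1.5 = 16 dB over.
So the level is -4 + 16 = 12 dBu.

12 dBu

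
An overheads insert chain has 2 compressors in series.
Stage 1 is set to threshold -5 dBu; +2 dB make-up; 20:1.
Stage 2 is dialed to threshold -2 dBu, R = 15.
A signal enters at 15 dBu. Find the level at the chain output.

Stage 1: 15 dBu is 20 dB over -5 dBu; at 20:1 that becomes 1 dB over, giving -4 dBu; +2 dB make-up → -2 dBu.
Stage 2: below threshold (-2 ≤ -2); passes unchanged; output -2 dBu.

-2 dBu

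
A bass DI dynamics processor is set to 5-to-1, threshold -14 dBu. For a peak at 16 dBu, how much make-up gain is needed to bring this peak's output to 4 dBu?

12 dB

The peak compresses to -14 + 30/5 = -8 dBu.
To reach 4 dBu requires 4 − (-8) = 12 dB of make-up.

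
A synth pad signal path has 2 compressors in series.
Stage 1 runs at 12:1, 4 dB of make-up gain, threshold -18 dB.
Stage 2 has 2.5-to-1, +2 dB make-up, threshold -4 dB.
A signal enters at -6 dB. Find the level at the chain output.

-11 dB

Stage 1: 12 dB above -18 dB, reduced 12:1 to 1 dB above → -17 dB; +4 dB make-up → -13 dB.
Stage 2: -13 dB ≤ -4 dB, so stage 2 doesn't engage; make-up brings it to -11 dB.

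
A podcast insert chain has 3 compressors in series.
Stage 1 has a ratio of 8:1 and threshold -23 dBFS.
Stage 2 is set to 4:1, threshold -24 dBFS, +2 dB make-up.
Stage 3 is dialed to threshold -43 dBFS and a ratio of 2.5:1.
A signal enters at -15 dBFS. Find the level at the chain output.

Stage 1: 8 dB above -23 dBFS, reduced 8:1 to 1 dB above → -22 dBFS.
Stage 2: -22 dBFS is 2 dB over -24 dBFS; at 4:1 that becomes 0.5 dB over, giving -23.5 dBFS; +2 dB make-up → -21.5 dBFS.
Stage 3: -21.5 dBFS is 21.5 dB over -43 dBFS; at 2.5:1 that becomes 8.6 dB over, giving -34.4 dBFS.

-34.4 dBFS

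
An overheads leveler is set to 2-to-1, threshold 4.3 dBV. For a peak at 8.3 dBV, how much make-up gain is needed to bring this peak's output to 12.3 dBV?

Without make-up, output = threshold + overshoot/2 = 4.3 + 2 = 6.3 dBV.
Gap to target: 6 dB.

6 dB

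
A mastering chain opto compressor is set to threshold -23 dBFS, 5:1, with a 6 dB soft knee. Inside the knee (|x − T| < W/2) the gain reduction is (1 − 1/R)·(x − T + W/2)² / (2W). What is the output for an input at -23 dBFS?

x − T + W/2 = -23 − (-23) + 3 = 3.
GR = (1 − 1/5) × 3² / 12 = 0.8 × 9 / 12 = 0.6 dB.
Output = -23 − 0.6 = -23.6 dBFS.

-23.6 dBFS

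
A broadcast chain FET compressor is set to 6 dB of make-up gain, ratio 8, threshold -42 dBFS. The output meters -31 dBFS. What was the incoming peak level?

-2 dBFS

Remove make-up: -31 − 6 = -37 dBFS.
That's 5 dB above the -42 dBFS threshold.
Before 8:1 compression the overshoot was 5 × 8 = 40 dB, so input = -42 + 40 = -2 dBFS.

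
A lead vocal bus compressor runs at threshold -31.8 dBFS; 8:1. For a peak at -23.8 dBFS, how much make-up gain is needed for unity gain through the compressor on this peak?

Without make-up, output = threshold + overshoot/8 = -31.8 + 1 = -30.8 dBFS.
Gap to target: 7 dB.

7 dB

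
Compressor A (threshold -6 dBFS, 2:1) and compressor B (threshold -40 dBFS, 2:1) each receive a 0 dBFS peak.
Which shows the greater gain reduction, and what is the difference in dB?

B, by 17 dB

A: overshoot 6 dB → output overshoot 3 dB → GR 3 dB.
B: overshoot 40 dB → output overshoot 20 dB → GR 20 dB.
B reduces 17 dB more.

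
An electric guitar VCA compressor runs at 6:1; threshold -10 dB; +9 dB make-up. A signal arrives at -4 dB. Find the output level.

0 dB

The input is 6 dB above the -10 dB threshold.
At 6:1 the overshoot is divided by 6, leaving 1 dB above threshold.
That puts the output at -9 dB; make-up adds 9 dB, giving 0 dB.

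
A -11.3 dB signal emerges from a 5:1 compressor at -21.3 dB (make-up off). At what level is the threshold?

-23.8 dB

Input is 12.5 dB above T (since output overshoot × R = input overshoot: (-21.3 − T)·5 = -11.3 − T gives T = -23.8 dB).
Check: -23.8 + (-11.3 − (-23.8))/5 = -23.8 + 2.5 = -21.3 dB. ✓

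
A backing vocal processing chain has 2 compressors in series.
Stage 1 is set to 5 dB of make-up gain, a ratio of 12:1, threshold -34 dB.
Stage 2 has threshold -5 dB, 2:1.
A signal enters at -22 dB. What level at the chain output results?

Stage 1: overshoot 12 dB → 12/12 = 1 dB → -33 dB; +5 dB make-up → -28 dB.
Stage 2: below threshold (-28 ≤ -5); passes unchanged; output -28 dB.

-28 dB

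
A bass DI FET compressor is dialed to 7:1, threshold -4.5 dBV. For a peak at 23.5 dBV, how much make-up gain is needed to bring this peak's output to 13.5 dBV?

14 dB

Overshoot 28 dB → 28/7 = 4 dB after compression, so the compressed level is -4.5 + 4 = -0.5 dBV.
Make-up = target − compressed = 13.5 − (-0.5) = 14 dB.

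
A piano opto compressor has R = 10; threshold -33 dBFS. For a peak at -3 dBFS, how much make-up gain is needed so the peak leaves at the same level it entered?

The peak compresses to -33 + 30/10 = -30 dBFS.
To reach -3 dBFS requires -3 − (-30) = 27 dB of make-up.

27 dB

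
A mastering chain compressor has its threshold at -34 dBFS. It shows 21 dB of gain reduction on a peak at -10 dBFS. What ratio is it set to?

Input overshoot = -10 − (-34) = 24 dB.
Output overshoot = 24 − 21 = 3 dB.
Ratio = input overshoot / output overshoot = 24 / 3 = 8.

8:1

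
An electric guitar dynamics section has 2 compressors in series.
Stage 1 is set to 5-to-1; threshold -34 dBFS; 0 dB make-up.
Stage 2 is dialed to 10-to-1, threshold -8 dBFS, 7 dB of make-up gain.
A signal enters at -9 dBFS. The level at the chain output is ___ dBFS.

Stage 1: -9 dBFS is 25 dB over -34 dBFS; at 5:1 that becomes 5 dB over, giving -29 dBFS.
Stage 2: -29 dBFS ≤ -8 dBFS, so stage 2 doesn't engage; make-up brings it to -22 dBFS.

-22 dBFS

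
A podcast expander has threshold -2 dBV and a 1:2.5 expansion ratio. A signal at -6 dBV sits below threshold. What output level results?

-12 dBV

Below threshold, a 1:2.5 expander applies gain = (2.5−1)×(T − x) of attenuation.
(2.5−1) × 4 = 6 dB, so output = -6 − 6 = -12 dBV.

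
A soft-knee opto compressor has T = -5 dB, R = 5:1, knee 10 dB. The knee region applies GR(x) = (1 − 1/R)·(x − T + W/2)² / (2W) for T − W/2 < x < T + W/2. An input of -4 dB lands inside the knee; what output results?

x − T + W/2 = -4 − (-5) + 5 = 6.
GR = (1 − 1/5) × 6² / 20 = 0.8 × 36 / 20 = 1.44 dB.
Output = -4 − 1.44 = -5.44 dB.

-5.44 dB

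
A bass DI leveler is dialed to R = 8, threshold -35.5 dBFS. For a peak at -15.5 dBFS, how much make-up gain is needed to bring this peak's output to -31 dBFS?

Without make-up, output = threshold + overshoot/8 = -35.5 + 2.5 = -33 dBFS.
Gap to target: 2 dB.

2 dB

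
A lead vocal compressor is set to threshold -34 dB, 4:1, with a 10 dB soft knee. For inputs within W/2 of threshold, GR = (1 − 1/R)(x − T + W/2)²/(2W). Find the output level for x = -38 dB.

x − T + W/2 = -38 − (-34) + 5 = 1.
GR = (1 − 1/4) × 1² / 20 = 0.75 × 1 / 20 = 0.0375 dB.
Output = -38 − 0.0375 = -38.0375 dB.

-38.0375 dB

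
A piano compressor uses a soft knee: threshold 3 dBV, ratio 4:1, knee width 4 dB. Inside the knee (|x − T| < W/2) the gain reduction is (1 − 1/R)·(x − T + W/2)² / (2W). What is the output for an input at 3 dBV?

x − T + W/2 = 3 − 3 + 2 = 2.
GR = (1 − 1/4) × 2² / 8 = 0.75 × 4 / 8 = 0.375 dB.
Output = 3 − 0.375 = 2.625 dBV.

2.625 dBV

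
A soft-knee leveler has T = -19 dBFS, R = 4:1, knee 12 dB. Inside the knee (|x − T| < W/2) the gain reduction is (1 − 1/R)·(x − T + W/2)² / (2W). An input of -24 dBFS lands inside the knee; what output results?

-24.03125 dBFS

x − T + W/2 = -24 − (-19) + 6 = 1.
GR = (1 − 1/4) × 1² / 24 = 0.75 × 1 / 24 = 0.03125 dB.
Output = -24 − 0.03125 = -24.03125 dBFS.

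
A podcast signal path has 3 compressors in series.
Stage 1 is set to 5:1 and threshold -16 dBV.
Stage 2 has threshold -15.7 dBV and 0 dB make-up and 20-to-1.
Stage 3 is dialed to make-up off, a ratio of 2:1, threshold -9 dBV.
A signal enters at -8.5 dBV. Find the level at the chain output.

-15.64 dBV

Stage 1: -8.5 dBV is 7.5 dB over -16 dBV; at 5:1 that becomes 1.5 dB over, giving -14.5 dBV.
Stage 2: -14.5 dBV is 1.2 dB over -15.7 dBV; at 20:1 that becomes 0.06 dB over, giving -15.64 dBV.
Stage 3: -15.64 dBV is at or below the -9 dBV threshold — no compression; output -15.64 dBV.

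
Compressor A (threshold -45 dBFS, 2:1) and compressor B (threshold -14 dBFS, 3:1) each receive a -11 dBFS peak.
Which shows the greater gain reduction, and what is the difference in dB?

A, by 15 dB

A: 34 dB over, compressed to 17 dB over, so 17 dB of GR.
B: 3 dB over, compressed to 1 dB over, so 2 dB of GR.
A reduces 15 dB more.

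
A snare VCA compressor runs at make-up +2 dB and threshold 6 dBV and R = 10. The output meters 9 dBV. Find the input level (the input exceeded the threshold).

16 dBV

Remove make-up: 9 − 2 = 7 dBV.
Post-compression overshoot = 7 − 6 = 1 dB.
Before 10:1 compression the overshoot was 1 × 10 = 10 dB, so input = 6 + 10 = 16 dBV.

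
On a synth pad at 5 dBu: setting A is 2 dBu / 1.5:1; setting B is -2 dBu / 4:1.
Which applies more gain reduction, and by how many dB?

A: 3 dB over, compressed to 2 dB over, so 1 dB of GR.
B: 7 dB over, compressed to 1.75 dB over, so 5.25 dB of GR.
B reduces 4.25 dB more.

B, by 4.25 dB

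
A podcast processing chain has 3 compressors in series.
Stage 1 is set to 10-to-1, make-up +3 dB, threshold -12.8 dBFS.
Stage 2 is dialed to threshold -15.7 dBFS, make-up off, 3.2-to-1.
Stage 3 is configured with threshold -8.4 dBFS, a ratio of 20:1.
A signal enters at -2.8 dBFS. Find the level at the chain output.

Stage 1: overshoot 10 dB → 10/10 = 1 dB → -11.8 dBFS; +3 dB make-up → -8.8 dBFS.
Stage 2: 6.9 dB above -15.7 dBFS, reduced 3.2:1 to 2.15625 dB above → -13.54375 dBFS.
Stage 3: -13.54375 dBFS ≤ -8.4 dBFS, so stage 3 doesn't engage; output -13.54375 dBFS.

-13.54375 dBFS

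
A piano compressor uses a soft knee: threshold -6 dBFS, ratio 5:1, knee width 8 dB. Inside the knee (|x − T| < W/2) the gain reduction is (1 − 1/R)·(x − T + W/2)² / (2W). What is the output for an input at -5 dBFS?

-6.25 dBFS

x − T + W/2 = -5 − (-6) + 4 = 5.
GR = (1 − 1/5) × 5² / 16 = 0.8 × 25 / 16 = 1.25 dB.
Output = -5 − 1.25 = -6.25 dBFS.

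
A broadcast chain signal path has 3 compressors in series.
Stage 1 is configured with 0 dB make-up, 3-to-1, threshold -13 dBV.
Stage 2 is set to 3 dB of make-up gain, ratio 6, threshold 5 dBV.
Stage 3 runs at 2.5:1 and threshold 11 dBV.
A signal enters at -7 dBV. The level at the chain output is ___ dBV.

-8 dBV

Stage 1: 6 dB above -13 dBV, reduced 3:1 to 2 dB above → -11 dBV.
Stage 2: below threshold (-11 ≤ 5); passes unchanged; make-up brings it to -8 dBV.
Stage 3: -8 dBV ≤ 11 dBV, so stage 3 doesn't engage; output -8 dBV.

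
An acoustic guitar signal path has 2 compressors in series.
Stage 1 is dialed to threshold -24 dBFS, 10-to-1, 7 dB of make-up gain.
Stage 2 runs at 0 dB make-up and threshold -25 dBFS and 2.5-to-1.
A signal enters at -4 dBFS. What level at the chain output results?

-21 dBFS

Stage 1: -4 dBFS is 20 dB over -24 dBFS; at 10:1 that becomes 2 dB over, giving -22 dBFS; +7 dB make-up → -15 dBFS.
Stage 2: 10 dB above -25 dBFS, reduced 2.5:1 to 4 dB above → -21 dBFS.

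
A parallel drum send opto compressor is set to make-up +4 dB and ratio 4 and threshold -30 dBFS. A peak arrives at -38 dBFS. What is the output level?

-38 dBFS is 8 dB below the -30 dBFS threshold, so no gain reduction is applied.
Make-up gain adds 4 dB: -38 + 4 = -34 dBFS.

-34 dBFS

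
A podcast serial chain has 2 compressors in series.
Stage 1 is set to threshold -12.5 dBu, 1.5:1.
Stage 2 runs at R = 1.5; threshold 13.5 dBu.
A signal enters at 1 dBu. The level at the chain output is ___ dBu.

-3.5 dBu

Stage 1: 1 dBu is 13.5 dB over -12.5 dBu; at 1.5:1 that becomes 9 dB over, giving -3.5 dBu.
Stage 2: below threshold (-3.5 ≤ 13.5); passes unchanged; output -3.5 dBu.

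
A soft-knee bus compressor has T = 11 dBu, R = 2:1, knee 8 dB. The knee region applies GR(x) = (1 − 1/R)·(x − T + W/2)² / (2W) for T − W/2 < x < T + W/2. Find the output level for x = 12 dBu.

x − T + W/2 = 12 − 11 + 4 = 5.
GR = (1 − 1/2) × 5² / 16 = 0.5 × 25 / 16 = 0.78125 dB.
Output = 12 − 0.78125 = 11.21875 dBu.

11.21875 dBu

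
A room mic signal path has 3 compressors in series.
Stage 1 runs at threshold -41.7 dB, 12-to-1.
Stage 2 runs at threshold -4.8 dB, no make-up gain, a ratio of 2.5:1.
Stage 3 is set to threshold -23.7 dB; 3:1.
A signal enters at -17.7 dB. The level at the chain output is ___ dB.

Stage 1: -17.7 dB is 24 dB over -41.7 dB; at 12:1 that becomes 2 dB over, giving -39.7 dB.
Stage 2: -39.7 dB is at or below the -4.8 dB threshold — no compression; output -39.7 dB.
Stage 3: below threshold (-39.7 ≤ -23.7); passes unchanged; output -39.7 dB.

-39.7 dB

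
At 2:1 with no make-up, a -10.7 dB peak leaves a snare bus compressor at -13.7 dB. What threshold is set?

-16.7 dB

Let T be the threshold. Output overshoot = (input overshoot)/R, so -13.7 − T = (-10.7 − T)/2.
2·(-13.7 − T) = -10.7 − T → 1·T = -27.4 − (-10.7) = -16.7.
T = -16.7/1 = -16.7 dB.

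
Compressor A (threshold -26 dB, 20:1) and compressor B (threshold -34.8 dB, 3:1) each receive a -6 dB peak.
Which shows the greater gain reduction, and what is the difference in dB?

B, by 0.2 dB

A: GR = 20 − 20/20 = 19 dB.
B: GR = 28.8 − 28.8/3 = 19.2 dB.
B reduces 0.2 dB more.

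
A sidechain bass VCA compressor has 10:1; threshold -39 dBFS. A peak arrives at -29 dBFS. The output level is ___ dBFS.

The input is 10 dB above the -39 dBFS threshold.
At 10:1 the overshoot is divided by 10, leaving 1 dB above threshold.
Output = -39 + 1 = -38 dBFS.

-38 dBFS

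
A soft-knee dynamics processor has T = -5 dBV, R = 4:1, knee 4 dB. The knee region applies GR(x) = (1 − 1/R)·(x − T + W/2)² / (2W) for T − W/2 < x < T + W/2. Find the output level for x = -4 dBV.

-4.84375 dBV

x − T + W/2 = -4 − (-5) + 2 = 3.
GR = (1 − 1/4) × 3² / 8 = 0.75 × 9 / 8 = 0.84375 dB.
Output = -4 − 0.84375 = -4.84375 dBV.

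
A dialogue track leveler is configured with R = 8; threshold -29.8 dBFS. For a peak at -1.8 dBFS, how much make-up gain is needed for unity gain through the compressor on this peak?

24.5 dB

Without make-up, output = threshold + overshoot/8 = -29.8 + 3.5 = -26.3 dBFS.
Gap to target: 24.5 dB.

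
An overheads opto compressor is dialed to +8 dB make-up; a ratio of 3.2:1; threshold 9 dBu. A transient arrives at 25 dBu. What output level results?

22 dBu

25 dBu sits 16 dB over threshold.
At 3.2:1 the overshoot is divided by 3.2, leaving 5 dB above threshold.
That puts the output at 14 dBu; make-up adds 8 dB, giving 22 dBu.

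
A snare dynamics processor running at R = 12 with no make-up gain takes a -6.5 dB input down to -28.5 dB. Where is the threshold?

-30.5 dB

Let T be the threshold. Output overshoot = (input overshoot)/R, so -28.5 − T = (-6.5 − T)/12.
12·(-28.5 − T) = -6.5 − T → 11·T = -342 − (-6.5) = -335.5.
T = -335.5/11 = -30.5 dB.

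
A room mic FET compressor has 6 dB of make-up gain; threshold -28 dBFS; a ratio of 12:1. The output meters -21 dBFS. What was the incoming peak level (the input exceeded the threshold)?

-16 dBFS

Before make-up, the level was -21 − 6 = -27 dBFS.
The compressed level sits -27 − (-28) = 1 dB over threshold.
Undo the ratio: input overshoot = 1 × 12 = 12 dB, giving input = -16 dBFS.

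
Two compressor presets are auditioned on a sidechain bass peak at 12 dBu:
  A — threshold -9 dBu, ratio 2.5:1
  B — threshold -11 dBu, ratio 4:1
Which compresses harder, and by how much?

B, by 4.65 dB

A: overshoot 21 dB → output overshoot 8.4 dB → GR 12.6 dB.
B: overshoot 23 dB → output overshoot 5.75 dB → GR 17.25 dB.
Difference: 4.65 dB in favour of B.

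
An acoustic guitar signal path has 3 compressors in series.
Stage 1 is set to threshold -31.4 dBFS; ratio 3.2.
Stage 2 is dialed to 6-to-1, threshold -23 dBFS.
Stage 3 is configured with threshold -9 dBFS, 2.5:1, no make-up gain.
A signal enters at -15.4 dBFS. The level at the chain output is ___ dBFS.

Stage 1: -15.4 dBFS is 16 dB over -31.4 dBFS; at 3.2:1 that becomes 5 dB over, giving -26.4 dBFS.
Stage 2: -26.4 dBFS ≤ -23 dBFS, so stage 2 doesn't engage; output -26.4 dBFS.
Stage 3: -26.4 dBFS ≤ -9 dBFS, so stage 3 doesn't engage; output -26.4 dBFS.

-26.4 dBFS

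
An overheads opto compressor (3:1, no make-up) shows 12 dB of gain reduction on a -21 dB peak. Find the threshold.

Let T be the threshold. Output overshoot = (input overshoot)/R, so -33 − T = (-21 − T)/3.
3·(-33 − T) = -21 − T → 2·T = -99 − (-21) = -78.
T = -78/2 = -39 dB.

-39 dB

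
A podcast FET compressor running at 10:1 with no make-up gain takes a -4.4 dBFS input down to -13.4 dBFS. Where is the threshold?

Let T be the threshold. Output overshoot = (input overshoot)/R, so -13.4 − T = (-4.4 − T)/10.
10·(-13.4 − T) = -4.4 − T → 9·T = -134 − (-4.4) = -129.6.
T = -129.6/9 = -14.4 dBFS.

-14.4 dBFS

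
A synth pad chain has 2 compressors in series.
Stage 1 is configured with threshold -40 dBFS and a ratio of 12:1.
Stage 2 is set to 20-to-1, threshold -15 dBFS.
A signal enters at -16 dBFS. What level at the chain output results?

-38 dBFS

Stage 1: overshoot 24 dB → 24/12 = 2 dB → -38 dBFS.
Stage 2: below threshold (-38 ≤ -15); passes unchanged; output -38 dBFS.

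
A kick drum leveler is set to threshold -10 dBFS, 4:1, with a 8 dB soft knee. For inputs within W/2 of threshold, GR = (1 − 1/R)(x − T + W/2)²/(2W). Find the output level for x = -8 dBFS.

x − T + W/2 = -8 − (-10) + 4 = 6.
GR = (1 − 1/4) × 6² / 16 = 0.75 × 36 / 16 = 1.6875 dB.
Output = -8 − 1.6875 = -9.6875 dBFS.

-9.6875 dBFS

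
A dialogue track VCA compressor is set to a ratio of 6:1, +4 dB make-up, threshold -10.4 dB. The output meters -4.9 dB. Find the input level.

Stripping the +4 dB make-up gives -8.9 dB at the gain stage.
Post-compression overshoot = -8.9 − (-10.4) = 1.5 dB.
Input overshoot = R × output overshoot = 9 dB → input = -10.4 + 9 = -1.4 dB.

-1.4 dB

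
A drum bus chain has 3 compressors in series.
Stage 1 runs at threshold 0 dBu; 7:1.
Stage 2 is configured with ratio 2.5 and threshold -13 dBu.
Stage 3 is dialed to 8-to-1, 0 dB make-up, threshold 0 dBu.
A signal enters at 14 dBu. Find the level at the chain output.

Stage 1: overshoot 14 dB → 14/7 = 2 dB → 2 dBu.
Stage 2: overshoot 15 dB → 15/2.5 = 6 dB → -7 dBu.
Stage 3: -7 dBu is at or below the 0 dBu threshold — no compression; output -7 dBu.

-7 dBu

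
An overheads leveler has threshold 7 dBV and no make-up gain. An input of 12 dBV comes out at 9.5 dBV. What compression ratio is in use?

Input overshoot = 12 − 7 = 5 dB; output overshoot = 9.5 − 7 = 2.5 dB.
Ratio = 5 / 2.5 = 2.

2:1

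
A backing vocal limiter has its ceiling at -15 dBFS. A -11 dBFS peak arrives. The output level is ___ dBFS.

-15 dBFS

At ∞:1, everything above -15 dBFS is held at the ceiling.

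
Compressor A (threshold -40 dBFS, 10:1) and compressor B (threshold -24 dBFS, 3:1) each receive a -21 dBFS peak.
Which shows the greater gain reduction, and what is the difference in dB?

A, by 15.1 dB

A: GR = 19 − 19/10 = 17.1 dB.
B: GR = 3 − 3/3 = 2 dB.
A reduces 15.1 dB more.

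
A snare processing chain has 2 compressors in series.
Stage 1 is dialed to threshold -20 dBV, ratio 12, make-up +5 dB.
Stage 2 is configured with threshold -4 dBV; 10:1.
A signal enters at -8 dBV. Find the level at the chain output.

-14 dBV

Stage 1: overshoot 12 dB → 12/12 = 1 dB → -19 dBV; +5 dB make-up → -14 dBV.
Stage 2: -14 dBV is at or below the -4 dBV threshold — no compression; output -14 dBV.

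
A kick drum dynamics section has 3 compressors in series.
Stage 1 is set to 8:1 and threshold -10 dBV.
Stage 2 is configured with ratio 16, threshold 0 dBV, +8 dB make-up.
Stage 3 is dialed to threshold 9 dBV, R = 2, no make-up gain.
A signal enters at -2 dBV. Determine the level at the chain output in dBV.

Stage 1: overshoot 8 dB → 8/8 = 1 dB → -9 dBV.
Stage 2: below threshold (-9 ≤ 0); passes unchanged; make-up brings it to -1 dBV.
Stage 3: -1 dBV ≤ 9 dBV, so stage 3 doesn't engage; output -1 dBV.

-1 dBV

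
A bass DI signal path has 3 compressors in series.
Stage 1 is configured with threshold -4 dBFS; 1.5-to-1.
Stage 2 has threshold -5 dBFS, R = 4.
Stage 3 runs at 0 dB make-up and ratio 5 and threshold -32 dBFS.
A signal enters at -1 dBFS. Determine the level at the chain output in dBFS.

Stage 1: -1 dBFS is 3 dB over -4 dBFS; at 1.5:1 that becomes 2 dB over, giving -2 dBFS.
Stage 2: overshoot 3 dB → 3/4 = 0.75 dB → -4.25 dBFS.
Stage 3: 27.75 dB above -32 dBFS, reduced 5:1 to 5.55 dB above → -26.45 dBFS.

-26.45 dBFS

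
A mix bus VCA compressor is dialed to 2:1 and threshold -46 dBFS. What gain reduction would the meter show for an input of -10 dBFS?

18 dB

The signal is 36 dB above threshold.
After 2:1 compression the overshoot becomes 36/2 = 18 dB.
So the signal is attenuated by 36 − 18 = 18 dB.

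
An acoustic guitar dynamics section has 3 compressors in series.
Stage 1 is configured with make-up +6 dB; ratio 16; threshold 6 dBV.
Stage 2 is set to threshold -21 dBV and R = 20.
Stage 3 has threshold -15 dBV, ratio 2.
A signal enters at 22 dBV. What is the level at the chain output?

-19.3 dBV

Stage 1: 22 dBV is 16 dB over 6 dBV; at 16:1 that becomes 1 dB over, giving 7 dBV; +6 dB make-up → 13 dBV.
Stage 2: 13 dBV is 34 dB over -21 dBV; at 20:1 that becomes 1.7 dB over, giving -19.3 dBV.
Stage 3: below threshold (-19.3 ≤ -15); passes unchanged; output -19.3 dBV.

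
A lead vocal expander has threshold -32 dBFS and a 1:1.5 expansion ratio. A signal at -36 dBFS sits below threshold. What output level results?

Undershoot = (-32) − (-36) = 4 dB.
At 1:1.5, that expands to 6 dB under threshold.
Output = -32 − 6 = -38 dBFS.

-38 dBFS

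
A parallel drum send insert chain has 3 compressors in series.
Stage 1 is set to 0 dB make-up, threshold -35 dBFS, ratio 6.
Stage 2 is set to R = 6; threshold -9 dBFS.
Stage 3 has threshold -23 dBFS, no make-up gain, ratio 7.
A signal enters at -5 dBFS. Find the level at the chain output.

-30 dBFS

Stage 1: -5 dBFS is 30 dB over -35 dBFS; at 6:1 that becomes 5 dB over, giving -30 dBFS.
Stage 2: below threshold (-30 ≤ -9); passes unchanged; output -30 dBFS.
Stage 3: -30 dBFS is at or below the -23 dBFS threshold — no compression; output -30 dBFS.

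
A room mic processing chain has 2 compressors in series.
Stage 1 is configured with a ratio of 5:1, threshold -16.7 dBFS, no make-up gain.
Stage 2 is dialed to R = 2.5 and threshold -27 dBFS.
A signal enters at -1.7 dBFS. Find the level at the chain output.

Stage 1: 15 dB above -16.7 dBFS, reduced 5:1 to 3 dB above → -13.7 dBFS.
Stage 2: 13.3 dB above -27 dBFS, reduced 2.5:1 to 5.32 dB above → -21.68 dBFS.

-21.68 dBFS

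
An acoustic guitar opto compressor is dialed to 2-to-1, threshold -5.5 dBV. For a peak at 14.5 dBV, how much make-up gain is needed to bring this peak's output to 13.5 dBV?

The peak compresses to -5.5 + 20/2 = 4.5 dBV.
To reach 13.5 dBV requires 13.5 − 4.5 = 9 dB of make-up.

9 dB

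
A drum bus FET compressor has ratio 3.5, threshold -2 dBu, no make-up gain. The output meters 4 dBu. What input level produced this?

19 dBu

The compressed level sits 4 − (-2) = 6 dB over threshold.
Input overshoot = R × output overshoot = 21 dB → input = -2 + 21 = 19 dBu.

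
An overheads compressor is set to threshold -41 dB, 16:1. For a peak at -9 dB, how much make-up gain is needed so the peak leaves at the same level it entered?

30 dB

Without make-up, output = threshold + overshoot/16 = -41 + 2 = -39 dB.
Gap to target: 30 dB.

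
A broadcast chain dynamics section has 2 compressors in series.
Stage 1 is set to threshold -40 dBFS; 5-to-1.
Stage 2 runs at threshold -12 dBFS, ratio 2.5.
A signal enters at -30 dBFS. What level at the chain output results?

Stage 1: 10 dB above -40 dBFS, reduced 5:1 to 2 dB above → -38 dBFS.
Stage 2: -38 dBFS ≤ -12 dBFS, so stage 2 doesn't engage; output -38 dBFS.

-38 dBFS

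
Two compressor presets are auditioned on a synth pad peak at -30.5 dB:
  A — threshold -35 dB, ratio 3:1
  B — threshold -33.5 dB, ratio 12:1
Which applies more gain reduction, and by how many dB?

A, by 0.25 dB

A: overshoot 4.5 dB → output overshoot 1.5 dB → GR 3 dB.
B: overshoot 3 dB → output overshoot 0.25 dB → GR 2.75 dB.
A reduces 0.25 dB more.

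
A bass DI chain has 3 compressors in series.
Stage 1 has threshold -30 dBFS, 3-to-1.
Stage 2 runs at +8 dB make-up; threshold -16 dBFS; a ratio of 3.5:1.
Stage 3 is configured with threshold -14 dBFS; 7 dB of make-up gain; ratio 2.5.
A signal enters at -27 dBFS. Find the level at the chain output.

Stage 1: 3 dB above -30 dBFS, reduced 3:1 to 1 dB above → -29 dBFS.
Stage 2: -29 dBFS ≤ -16 dBFS, so stage 2 doesn't engage; make-up brings it to -21 dBFS.
Stage 3: below threshold (-21 ≤ -14); passes unchanged; make-up brings it to -14 dBFS.

-14 dBFS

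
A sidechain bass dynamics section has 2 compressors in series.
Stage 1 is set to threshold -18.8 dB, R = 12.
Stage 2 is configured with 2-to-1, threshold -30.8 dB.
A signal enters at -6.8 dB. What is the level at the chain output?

-24.3 dB

Stage 1: 12 dB above -18.8 dB, reduced 12:1 to 1 dB above → -17.8 dB.
Stage 2: overshoot 13 dB → 13/2 = 6.5 dB → -24.3 dB.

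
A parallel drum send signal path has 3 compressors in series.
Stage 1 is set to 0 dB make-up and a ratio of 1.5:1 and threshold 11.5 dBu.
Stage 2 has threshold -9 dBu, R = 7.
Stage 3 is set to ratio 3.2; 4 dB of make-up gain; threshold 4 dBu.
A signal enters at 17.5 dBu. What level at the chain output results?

-1.5 dBu

Stage 1: 6 dB above 11.5 dBu, reduced 1.5:1 to 4 dB above → 15.5 dBu.
Stage 2: overshoot 24.5 dB → 24.5/7 = 3.5 dB → -5.5 dBu.
Stage 3: below threshold (-5.5 ≤ 4); passes unchanged; make-up brings it to -1.5 dBu.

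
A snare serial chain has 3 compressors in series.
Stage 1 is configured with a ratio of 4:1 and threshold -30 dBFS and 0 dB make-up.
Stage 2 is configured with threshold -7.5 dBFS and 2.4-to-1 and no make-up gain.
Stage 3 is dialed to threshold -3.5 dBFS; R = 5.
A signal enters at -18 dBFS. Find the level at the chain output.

-27 dBFS

Stage 1: 12 dB above -30 dBFS, reduced 4:1 to 3 dB above → -27 dBFS.
Stage 2: -27 dBFS is at or below the -7.5 dBFS threshold — no compression; output -27 dBFS.
Stage 3: -27 dBFS is at or below the -3.5 dBFS threshold — no compression; output -27 dBFS.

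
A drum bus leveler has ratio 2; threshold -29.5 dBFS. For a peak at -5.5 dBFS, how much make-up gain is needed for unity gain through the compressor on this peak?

12 dB

Without make-up, output = threshold + overshoot/2 = -29.5 + 12 = -17.5 dBFS.
Gap to target: 12 dB.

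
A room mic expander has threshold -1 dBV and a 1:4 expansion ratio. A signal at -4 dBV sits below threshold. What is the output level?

Below threshold, a 1:4 expander applies gain = (4−1)×(T − x) of attenuation.
(4−1) × 3 = 9 dB, so output = -4 − 9 = -13 dBV.

-13 dBV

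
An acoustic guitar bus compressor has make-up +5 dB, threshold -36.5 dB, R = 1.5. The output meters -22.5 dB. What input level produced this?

-23 dB

Stripping the +5 dB make-up gives -27.5 dB at the gain stage.
Post-compression overshoot = -27.5 − (-36.5) = 9 dB.
Undo the ratio: input overshoot = 9 × 1.5 = 13.5 dB, giving input = -23 dB.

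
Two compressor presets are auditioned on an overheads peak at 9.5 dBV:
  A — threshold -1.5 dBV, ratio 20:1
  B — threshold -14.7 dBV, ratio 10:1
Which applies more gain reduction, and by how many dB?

A: 11 dB over, compressed to 0.55 dB over, so 10.45 dB of GR.
B: 24.2 dB over, compressed to 2.42 dB over, so 21.78 dB of GR.
B reduces 11.33 dB more.

B, by 11.33 dB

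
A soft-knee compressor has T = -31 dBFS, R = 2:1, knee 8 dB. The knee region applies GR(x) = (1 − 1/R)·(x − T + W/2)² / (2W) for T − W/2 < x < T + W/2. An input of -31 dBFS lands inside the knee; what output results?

-31.5 dBFS

x − T + W/2 = -31 − (-31) + 4 = 4.
GR = (1 − 1/2) × 4² / 16 = 0.5 × 16 / 16 = 0.5 dB.
Output = -31 − 0.5 = -31.5 dBFS.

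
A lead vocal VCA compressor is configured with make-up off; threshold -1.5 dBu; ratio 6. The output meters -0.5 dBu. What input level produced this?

4.5 dBu

Post-compression overshoot = -0.5 − (-1.5) = 1 dB.
Undo the ratio: input overshoot = 1 × 6 = 6 dB, giving input = 4.5 dBu.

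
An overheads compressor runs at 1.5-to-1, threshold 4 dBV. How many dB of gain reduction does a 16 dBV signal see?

16 dBV exceeds the threshold by 12 dB.
A 1.5:1 ratio leaves 8 dB of that excess.
GR = overshoot in − overshoot out = 12 − 8 = 4 dB.

4 dB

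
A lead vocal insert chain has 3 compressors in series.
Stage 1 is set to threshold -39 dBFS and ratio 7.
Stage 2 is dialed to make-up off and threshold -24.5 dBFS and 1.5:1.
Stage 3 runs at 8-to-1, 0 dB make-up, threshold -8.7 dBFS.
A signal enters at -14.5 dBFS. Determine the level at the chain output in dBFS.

-35.5 dBFS

Stage 1: -14.5 dBFS is 24.5 dB over -39 dBFS; at 7:1 that becomes 3.5 dB over, giving -35.5 dBFS.
Stage 2: below threshold (-35.5 ≤ -24.5); passes unchanged; output -35.5 dBFS.
Stage 3: -35.5 dBFS ≤ -8.7 dBFS, so stage 3 doesn't engage; output -35.5 dBFS.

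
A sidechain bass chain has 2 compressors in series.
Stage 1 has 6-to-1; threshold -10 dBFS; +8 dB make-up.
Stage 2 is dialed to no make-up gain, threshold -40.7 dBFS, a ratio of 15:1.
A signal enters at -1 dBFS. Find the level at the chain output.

Stage 1: -1 dBFS is 9 dB over -10 dBFS; at 6:1 that becomes 1.5 dB over, giving -8.5 dBFS; +8 dB make-up → -0.5 dBFS.
Stage 2: -0.5 dBFS is 40.2 dB over -40.7 dBFS; at 15:1 that becomes 2.68 dB over, giving -38.02 dBFS.

-38.02 dBFS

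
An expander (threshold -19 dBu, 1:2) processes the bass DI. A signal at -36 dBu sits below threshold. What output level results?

Below threshold, a 1:2 expander applies gain = (2−1)×(T − x) of attenuation.
(2−1) × 17 = 17 dB, so output = -36 − 17 = -53 dBu.

-53 dBu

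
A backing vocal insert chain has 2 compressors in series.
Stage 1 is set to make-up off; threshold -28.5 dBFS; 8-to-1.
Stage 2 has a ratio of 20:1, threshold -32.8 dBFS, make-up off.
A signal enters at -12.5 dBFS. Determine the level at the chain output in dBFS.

-32.485 dBFS

Stage 1: overshoot 16 dB → 16/8 = 2 dB → -26.5 dBFS.
Stage 2: overshoot 6.3 dB → 6.3/20 = 0.315 dB → -32.485 dBFS.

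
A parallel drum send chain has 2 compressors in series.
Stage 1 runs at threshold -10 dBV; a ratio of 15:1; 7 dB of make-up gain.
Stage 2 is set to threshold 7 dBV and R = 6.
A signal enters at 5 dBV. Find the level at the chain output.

-2 dBV

Stage 1: 5 dBV is 15 dB over -10 dBV; at 15:1 that becomes 1 dB over, giving -9 dBV; +7 dB make-up → -2 dBV.
Stage 2: -2 dBV ≤ 7 dBV, so stage 2 doesn't engage; output -2 dBV.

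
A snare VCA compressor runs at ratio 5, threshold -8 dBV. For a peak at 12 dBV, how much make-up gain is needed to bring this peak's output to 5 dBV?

9 dB

Overshoot 20 dB → 20/5 = 4 dB after compression, so the compressed level is -8 + 4 = -4 dBV.
Make-up = target − compressed = 5 − (-4) = 9 dB.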